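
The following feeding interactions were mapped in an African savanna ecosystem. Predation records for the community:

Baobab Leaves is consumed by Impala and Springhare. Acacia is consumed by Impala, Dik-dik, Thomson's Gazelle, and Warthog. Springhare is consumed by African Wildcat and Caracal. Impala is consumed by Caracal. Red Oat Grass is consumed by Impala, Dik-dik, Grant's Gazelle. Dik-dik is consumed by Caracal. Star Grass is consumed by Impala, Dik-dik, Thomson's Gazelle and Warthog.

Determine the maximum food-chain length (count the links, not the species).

One longest chain: Star Grass → Impala → Caracal.
It has 3 species and 2 links.

2 links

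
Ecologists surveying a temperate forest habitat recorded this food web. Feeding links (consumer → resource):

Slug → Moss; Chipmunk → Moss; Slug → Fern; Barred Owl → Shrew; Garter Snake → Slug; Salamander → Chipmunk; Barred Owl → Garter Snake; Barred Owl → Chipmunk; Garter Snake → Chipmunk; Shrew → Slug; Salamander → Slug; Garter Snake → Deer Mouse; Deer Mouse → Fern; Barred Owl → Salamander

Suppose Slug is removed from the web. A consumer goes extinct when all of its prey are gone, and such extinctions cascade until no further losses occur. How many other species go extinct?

Remove Slug.
Round 1: Shrew (all prey gone) → extinct.
No further losses. Total secondary extinctions: 1.

1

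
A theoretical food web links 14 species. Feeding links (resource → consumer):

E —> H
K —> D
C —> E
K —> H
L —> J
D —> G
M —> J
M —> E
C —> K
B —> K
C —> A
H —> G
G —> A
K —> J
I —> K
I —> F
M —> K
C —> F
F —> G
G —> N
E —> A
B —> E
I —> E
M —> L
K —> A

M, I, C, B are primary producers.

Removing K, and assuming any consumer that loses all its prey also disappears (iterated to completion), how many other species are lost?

Remove K.
Round 1: D (all prey gone) → extinct.
No further losses. Total secondary extinctions: 1.

1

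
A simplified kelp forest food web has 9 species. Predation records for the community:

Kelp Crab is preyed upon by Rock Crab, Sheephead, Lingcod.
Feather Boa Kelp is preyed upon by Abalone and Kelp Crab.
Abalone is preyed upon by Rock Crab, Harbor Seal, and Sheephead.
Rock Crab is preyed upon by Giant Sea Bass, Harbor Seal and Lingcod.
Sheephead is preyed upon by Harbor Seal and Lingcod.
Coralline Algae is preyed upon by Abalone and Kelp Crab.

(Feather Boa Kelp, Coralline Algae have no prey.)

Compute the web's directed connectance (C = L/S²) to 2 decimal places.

C = 0.19

The web has S = 9 species and L = 15 feeding links.
C = L / S² = 15 / 81 = 0.1852 ≈ 0.19.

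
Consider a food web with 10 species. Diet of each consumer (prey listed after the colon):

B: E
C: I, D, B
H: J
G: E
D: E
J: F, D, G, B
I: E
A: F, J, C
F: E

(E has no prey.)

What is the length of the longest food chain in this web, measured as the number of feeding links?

One longest chain: E → F → J → A.
It has 4 species and 3 links.

3 links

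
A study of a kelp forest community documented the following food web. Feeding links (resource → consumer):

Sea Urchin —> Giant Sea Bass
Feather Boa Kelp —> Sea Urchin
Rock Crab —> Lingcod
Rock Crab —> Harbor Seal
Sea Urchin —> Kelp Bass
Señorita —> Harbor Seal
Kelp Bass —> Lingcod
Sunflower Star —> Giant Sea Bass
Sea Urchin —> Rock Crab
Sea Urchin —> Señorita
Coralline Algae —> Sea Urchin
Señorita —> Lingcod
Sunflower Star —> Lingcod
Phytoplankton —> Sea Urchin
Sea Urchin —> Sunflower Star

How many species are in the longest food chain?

One longest chain: Coralline Algae → Sea Urchin → Rock Crab → Harbor Seal.
It has 4 species and 3 links.

4 species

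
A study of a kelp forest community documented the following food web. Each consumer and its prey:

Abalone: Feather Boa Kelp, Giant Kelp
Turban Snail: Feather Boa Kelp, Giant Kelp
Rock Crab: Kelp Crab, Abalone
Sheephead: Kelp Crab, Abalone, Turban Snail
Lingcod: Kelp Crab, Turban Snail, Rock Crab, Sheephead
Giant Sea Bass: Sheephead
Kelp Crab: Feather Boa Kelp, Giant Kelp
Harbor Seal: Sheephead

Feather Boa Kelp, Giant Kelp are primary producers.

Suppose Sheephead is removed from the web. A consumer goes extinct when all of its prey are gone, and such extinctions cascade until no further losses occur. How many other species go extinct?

2

Remove Sheephead.
Round 1: Harbor Seal (all prey gone), Giant Sea Bass (all prey gone) → extinct.
No further losses. Total secondary extinctions: 2.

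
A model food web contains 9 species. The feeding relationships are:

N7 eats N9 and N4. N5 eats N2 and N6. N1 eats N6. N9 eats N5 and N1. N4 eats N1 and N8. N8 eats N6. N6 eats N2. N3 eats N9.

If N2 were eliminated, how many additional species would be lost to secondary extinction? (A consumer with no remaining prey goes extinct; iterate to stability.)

Remove N2.
Round 1: N6 (all prey gone) → extinct.
Round 2: N8 (all prey gone), N1 (all prey gone), N5 (all prey gone) → extinct.
Round 3: N9 (all prey gone), N4 (all prey gone) → extinct.
Round 4: N7 (all prey gone), N3 (all prey gone) → extinct.
No further losses. Total secondary extinctions: 8.

8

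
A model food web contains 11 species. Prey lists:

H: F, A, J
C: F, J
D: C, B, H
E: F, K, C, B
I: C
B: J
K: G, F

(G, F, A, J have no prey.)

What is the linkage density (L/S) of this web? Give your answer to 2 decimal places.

There are L = 16 links among S = 11 species.
L/S = 16/11 = 1.4545 ≈ 1.45.

L/S = 1.45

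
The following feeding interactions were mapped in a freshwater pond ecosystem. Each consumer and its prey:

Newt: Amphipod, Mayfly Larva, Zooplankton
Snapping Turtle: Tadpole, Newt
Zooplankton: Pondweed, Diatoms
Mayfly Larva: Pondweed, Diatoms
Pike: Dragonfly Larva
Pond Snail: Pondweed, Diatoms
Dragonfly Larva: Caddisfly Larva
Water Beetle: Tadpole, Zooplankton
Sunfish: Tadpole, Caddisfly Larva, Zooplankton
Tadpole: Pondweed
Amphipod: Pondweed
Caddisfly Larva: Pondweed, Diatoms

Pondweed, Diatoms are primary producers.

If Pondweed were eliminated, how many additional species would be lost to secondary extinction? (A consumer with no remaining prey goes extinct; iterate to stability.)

2

Remove Pondweed.
Round 1: Tadpole (all prey gone), Amphipod (all prey gone) → extinct.
No further losses. Total secondary extinctions: 2.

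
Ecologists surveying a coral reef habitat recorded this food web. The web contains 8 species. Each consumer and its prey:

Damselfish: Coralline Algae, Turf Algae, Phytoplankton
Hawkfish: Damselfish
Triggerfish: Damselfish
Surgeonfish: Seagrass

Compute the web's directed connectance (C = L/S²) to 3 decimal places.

C = 0.094

The web has S = 8 species and L = 6 feeding links.
C = L / S² = 6 / 64 = 0.0938 ≈ 0.094.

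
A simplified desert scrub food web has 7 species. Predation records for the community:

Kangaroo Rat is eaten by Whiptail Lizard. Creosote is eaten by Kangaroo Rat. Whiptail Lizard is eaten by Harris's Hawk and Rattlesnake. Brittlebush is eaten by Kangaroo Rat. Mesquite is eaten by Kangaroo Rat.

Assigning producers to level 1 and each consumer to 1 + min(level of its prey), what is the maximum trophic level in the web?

4

Producers (level 1): Brittlebush, Creosote, Mesquite.
Following each consumer down to its lowest-level prey: Brittlebush → Kangaroo Rat → Whiptail Lizard → Harris's Hawk (levels 1 through 4).
All prey of Harris's Hawk (Whiptail Lizard 3) are at level 3 or above, so Harris's Hawk is at level 1 + 3 = 4.
Every consumer has at least one prey at level 3 or below, so none exceeds level 4.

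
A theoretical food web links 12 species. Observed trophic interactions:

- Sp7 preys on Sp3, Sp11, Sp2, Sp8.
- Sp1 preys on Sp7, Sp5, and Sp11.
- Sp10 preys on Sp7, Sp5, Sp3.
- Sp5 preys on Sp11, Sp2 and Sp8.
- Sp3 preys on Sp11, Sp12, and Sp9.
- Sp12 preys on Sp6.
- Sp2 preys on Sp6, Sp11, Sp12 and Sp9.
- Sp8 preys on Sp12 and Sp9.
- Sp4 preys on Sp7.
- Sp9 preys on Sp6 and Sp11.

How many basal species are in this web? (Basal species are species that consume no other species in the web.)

Basal species (no prey listed): Sp6, Sp11.
Count: 2.

2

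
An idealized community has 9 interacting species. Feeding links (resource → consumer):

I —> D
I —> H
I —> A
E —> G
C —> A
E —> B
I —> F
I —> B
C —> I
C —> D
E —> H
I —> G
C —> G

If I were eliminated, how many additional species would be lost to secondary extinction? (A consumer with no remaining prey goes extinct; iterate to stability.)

Remove I.
Round 1: F (all prey gone) → extinct.
No further losses. Total secondary extinctions: 1.

1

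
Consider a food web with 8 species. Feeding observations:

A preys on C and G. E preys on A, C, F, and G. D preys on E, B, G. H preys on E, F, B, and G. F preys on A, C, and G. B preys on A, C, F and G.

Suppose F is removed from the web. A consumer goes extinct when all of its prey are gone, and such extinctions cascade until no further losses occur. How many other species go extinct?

Remove F.
Every predator of it retains at least one other prey: B still has G, C, A; E still has G, C, A; H still has G, B, E.
No consumer loses all prey, so no secondary extinctions occur.

0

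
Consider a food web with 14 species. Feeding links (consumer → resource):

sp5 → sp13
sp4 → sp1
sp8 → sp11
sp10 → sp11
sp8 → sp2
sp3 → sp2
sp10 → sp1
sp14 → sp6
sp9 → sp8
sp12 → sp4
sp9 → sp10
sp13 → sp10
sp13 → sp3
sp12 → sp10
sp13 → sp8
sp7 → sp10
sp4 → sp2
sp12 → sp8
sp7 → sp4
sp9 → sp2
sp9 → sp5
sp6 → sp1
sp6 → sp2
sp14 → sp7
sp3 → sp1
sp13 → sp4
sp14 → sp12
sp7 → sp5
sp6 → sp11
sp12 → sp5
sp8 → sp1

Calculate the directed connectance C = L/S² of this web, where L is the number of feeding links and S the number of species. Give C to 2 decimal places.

The web has S = 14 species and L = 31 feeding links.
C = L / S² = 31 / 196 = 0.1582 ≈ 0.16.

C = 0.16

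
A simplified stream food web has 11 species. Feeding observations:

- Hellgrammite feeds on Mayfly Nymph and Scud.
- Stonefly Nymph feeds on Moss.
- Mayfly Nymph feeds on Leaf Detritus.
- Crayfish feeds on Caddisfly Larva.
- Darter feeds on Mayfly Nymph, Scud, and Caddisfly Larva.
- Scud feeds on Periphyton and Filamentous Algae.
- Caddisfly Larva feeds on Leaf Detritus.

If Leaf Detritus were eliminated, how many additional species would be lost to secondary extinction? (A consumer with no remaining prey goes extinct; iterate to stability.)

Remove Leaf Detritus.
Round 1: Mayfly Nymph (all prey gone), Caddisfly Larva (all prey gone) → extinct.
Round 2: Crayfish (all prey gone) → extinct.
No further losses. Total secondary extinctions: 3.

3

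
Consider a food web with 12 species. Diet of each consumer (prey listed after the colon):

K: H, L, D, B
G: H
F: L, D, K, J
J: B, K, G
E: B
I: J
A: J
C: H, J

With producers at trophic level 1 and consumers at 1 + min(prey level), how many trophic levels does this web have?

Producers (level 1): H, L, D, B.
Following each consumer down to its lowest-level prey: B → J → A (levels 1 through 3).
All prey of A (J 2) are at level 2 or above, so A is at level 1 + 2 = 3.
Every consumer has at least one prey at level 2 or below, so none exceeds level 3.

3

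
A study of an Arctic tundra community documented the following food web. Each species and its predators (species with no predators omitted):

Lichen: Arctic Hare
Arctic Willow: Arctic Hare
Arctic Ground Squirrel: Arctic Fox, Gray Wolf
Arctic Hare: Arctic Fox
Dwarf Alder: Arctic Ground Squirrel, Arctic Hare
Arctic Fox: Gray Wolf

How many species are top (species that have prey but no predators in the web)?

1

Top species (has prey, but nothing eats it): Gray Wolf.
Count: 1.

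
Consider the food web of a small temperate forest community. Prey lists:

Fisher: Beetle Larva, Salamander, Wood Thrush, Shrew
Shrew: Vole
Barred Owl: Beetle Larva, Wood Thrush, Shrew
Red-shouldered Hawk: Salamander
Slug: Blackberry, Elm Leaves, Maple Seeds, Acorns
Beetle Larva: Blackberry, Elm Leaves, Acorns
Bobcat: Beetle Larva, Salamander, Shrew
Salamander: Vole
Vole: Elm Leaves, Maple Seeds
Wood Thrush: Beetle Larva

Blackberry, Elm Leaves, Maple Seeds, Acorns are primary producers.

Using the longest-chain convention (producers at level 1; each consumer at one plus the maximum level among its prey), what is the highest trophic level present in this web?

Producers (level 1): Blackberry, Elm Leaves, Maple Seeds, Acorns.
Elm Leaves → Vole → Salamander → Red-shouldered Hawk gives Red-shouldered Hawk level 4.
No species has a prey at level 4, so no species reaches level 5.

4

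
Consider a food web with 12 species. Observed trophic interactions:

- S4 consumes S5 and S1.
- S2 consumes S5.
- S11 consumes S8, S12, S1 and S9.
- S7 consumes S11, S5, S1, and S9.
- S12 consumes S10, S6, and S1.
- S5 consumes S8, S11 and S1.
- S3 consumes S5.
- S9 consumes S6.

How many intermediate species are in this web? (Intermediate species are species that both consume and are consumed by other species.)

4

Intermediate species (has both prey and predators): S12, S9, S11, S5.
Count: 4.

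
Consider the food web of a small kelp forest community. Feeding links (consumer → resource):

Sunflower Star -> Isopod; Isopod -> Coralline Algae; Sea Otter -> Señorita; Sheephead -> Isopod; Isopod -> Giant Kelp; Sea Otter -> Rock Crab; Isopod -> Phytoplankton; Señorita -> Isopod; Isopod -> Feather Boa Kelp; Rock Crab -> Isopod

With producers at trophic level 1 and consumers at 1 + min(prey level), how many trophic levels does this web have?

4

Producers (level 1): Giant Kelp, Feather Boa Kelp, Coralline Algae, Phytoplankton.
Following each consumer down to its lowest-level prey: Giant Kelp → Isopod → Señorita → Sea Otter (levels 1 through 4).
All prey of Sea Otter (Señorita 3, Rock Crab 3) are at level 3 or above, so Sea Otter is at level 1 + 3 = 4.
Every consumer has at least one prey at level 3 or below, so none exceeds level 4.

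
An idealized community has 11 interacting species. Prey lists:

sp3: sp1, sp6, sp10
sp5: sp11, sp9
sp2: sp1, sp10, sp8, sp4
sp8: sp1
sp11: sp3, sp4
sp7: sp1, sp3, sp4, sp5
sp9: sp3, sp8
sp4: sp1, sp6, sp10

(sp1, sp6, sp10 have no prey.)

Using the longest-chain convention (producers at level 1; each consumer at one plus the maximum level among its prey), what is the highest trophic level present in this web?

Producers (level 1): sp1, sp6, sp10.
sp1 → sp3 → sp9 → sp5 → sp7 gives sp7 level 5.
No species has a prey at level 5, so no species reaches level 6.

5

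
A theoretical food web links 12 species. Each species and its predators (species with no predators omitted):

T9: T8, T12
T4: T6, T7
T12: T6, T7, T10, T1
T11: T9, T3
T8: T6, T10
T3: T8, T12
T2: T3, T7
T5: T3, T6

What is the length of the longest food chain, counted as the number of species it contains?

One longest chain: T11 → T9 → T8 → T6.
It has 4 species and 3 links.

4 species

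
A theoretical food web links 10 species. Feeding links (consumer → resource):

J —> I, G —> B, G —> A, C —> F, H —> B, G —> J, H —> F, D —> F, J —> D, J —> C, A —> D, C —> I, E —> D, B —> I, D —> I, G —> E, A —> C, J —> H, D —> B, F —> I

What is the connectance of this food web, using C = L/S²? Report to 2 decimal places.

C = 0.20

The web has S = 10 species and L = 20 feeding links.
C = L / S² = 20 / 100 = 0.2000 ≈ 0.20.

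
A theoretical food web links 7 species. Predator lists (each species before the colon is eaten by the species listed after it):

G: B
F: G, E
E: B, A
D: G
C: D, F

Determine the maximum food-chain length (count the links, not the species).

3 links

One longest chain: C → D → G → B.
It has 4 species and 3 links.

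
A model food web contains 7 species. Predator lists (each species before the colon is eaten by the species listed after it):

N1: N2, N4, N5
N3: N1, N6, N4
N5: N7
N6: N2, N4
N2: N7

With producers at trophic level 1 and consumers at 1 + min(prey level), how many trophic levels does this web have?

Producers (level 1): N3.
Following each consumer down to its lowest-level prey: N3 → N1 → N2 → N7 (levels 1 through 4).
All prey of N7 (N2 3, N5 3) are at level 3 or above, so N7 is at level 1 + 3 = 4.
Every consumer has at least one prey at level 3 or below, so none exceeds level 4.

4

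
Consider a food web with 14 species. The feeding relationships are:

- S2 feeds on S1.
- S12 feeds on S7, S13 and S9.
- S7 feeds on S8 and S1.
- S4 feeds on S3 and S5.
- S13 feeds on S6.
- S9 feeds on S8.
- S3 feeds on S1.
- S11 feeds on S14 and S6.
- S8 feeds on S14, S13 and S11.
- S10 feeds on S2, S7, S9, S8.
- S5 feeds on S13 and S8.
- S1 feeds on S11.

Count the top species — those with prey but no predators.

3

Top species (has prey, but nothing eats it): S10, S4, S12.
Count: 3.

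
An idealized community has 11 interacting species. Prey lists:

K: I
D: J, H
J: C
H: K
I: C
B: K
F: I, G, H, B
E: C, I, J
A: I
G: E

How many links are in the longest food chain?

One longest chain: C → I → K → B → F.
It has 5 species and 4 links.

4 links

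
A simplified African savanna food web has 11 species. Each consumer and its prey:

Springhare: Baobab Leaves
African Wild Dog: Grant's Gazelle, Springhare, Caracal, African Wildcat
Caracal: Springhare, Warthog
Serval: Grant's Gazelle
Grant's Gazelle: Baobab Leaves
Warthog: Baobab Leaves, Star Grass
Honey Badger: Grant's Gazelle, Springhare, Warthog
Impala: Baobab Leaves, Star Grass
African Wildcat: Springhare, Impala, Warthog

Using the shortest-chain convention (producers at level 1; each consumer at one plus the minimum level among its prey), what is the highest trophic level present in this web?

Producers (level 1): Baobab Leaves, Star Grass.
Following each consumer down to its lowest-level prey: Baobab Leaves → Grant's Gazelle → Serval (levels 1 through 3).
All prey of Serval (Grant's Gazelle 2) are at level 2 or above, so Serval is at level 1 + 2 = 3.
Every consumer has at least one prey at level 2 or below, so none exceeds level 3.

3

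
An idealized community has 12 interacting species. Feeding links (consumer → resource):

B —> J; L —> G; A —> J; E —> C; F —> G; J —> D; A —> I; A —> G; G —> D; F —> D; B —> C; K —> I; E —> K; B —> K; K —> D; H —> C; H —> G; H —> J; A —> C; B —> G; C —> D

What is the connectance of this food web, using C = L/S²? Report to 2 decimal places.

C = 0.15

The web has S = 12 species and L = 21 feeding links.
C = L / S² = 21 / 144 = 0.1458 ≈ 0.15.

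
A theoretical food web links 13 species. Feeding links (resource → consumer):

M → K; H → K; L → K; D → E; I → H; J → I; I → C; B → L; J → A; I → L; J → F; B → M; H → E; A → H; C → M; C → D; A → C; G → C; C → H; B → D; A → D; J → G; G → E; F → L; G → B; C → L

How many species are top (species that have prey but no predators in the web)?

Top species (has prey, but nothing eats it): E, K.
Count: 2.

2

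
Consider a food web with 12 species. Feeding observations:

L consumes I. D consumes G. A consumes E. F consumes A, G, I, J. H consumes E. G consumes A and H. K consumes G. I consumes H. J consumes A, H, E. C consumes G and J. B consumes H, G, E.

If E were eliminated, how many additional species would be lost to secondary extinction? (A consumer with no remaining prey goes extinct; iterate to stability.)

11

Remove E.
Round 1: A (all prey gone), H (all prey gone) → extinct.
Round 2: I (all prey gone), G (all prey gone), J (all prey gone) → extinct.
Round 3: C (all prey gone), D (all prey gone), L (all prey gone), K (all prey gone), B (all prey gone), F (all prey gone) → extinct.
No further losses. Total secondary extinctions: 11.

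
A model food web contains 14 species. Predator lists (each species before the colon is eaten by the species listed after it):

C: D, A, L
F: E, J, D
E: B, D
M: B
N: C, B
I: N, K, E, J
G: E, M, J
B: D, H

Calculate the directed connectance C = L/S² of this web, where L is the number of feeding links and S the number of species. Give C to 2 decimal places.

The web has S = 14 species and L = 20 feeding links.
C = L / S² = 20 / 196 = 0.1020 ≈ 0.10.

C = 0.10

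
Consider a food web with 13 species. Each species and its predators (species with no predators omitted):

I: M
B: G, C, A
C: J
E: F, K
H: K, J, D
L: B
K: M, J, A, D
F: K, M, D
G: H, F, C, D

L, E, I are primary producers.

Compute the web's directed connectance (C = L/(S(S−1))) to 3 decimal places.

The web has S = 13 species and L = 22 feeding links.
C = L / (S(S−1)) = 22 / 156 = 0.1410 ≈ 0.141.

C = 0.141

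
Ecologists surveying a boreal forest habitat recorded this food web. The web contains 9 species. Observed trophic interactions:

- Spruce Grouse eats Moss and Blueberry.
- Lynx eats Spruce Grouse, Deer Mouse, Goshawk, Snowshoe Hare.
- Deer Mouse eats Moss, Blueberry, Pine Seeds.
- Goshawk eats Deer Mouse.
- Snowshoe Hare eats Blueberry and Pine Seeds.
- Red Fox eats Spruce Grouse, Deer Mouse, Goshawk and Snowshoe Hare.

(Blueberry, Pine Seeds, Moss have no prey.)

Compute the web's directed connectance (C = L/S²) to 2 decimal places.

C = 0.20

The web has S = 9 species and L = 16 feeding links.
C = L / S² = 16 / 81 = 0.1975 ≈ 0.20.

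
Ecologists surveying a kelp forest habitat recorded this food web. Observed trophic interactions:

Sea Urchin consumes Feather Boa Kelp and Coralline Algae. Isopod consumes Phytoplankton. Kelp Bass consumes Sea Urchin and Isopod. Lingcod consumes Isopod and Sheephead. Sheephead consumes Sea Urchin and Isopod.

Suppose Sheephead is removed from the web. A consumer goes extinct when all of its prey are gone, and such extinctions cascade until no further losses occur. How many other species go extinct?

0

Remove Sheephead.
Every predator of it retains at least one other prey: Lingcod still has Isopod.
No consumer loses all prey, so no secondary extinctions occur.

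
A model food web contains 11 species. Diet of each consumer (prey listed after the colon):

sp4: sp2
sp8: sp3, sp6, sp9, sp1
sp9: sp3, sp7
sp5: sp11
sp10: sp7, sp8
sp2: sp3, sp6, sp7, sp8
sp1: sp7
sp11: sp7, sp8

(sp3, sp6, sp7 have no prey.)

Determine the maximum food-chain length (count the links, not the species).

4 links

One longest chain: sp3 → sp9 → sp8 → sp11 → sp5.
It has 5 species and 4 links.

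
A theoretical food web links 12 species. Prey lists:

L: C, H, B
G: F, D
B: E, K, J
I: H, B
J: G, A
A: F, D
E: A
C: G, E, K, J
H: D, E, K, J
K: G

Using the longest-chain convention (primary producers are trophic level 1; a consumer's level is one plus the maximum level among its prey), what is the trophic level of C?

F is a producer → level 1.
A eats F (level 1); other prey at levels: D 1 → level 2.
E eats A → level 3.
C eats E (level 3); other prey at levels: G 2, K 3, J 3 → level 4.

Trophic level 4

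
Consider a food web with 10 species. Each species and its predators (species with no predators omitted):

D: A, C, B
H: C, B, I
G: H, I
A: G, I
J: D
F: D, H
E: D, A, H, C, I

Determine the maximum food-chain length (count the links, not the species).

One longest chain: E → D → A → G → H → C.
It has 6 species and 5 links.

5 links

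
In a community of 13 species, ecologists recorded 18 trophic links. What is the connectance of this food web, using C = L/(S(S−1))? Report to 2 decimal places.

C = 0.12

The web has S = 13 species and L = 18 feeding links.
C = L / (S(S−1)) = 18 / 156 = 0.1154 ≈ 0.12.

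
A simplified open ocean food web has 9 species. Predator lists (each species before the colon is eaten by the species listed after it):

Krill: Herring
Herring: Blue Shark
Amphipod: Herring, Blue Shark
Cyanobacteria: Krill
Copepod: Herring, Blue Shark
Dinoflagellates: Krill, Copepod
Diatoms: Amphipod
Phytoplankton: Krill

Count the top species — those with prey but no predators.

Top species (has prey, but nothing eats it): Blue Shark.
Count: 1.

1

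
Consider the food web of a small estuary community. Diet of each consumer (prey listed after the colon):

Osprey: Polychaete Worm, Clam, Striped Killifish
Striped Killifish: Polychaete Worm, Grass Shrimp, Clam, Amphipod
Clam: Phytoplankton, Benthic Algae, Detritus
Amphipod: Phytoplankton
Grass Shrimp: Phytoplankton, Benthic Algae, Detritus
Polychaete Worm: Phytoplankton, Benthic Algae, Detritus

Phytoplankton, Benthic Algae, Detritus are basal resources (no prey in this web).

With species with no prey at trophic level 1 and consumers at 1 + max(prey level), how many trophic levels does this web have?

4

Basal resources (level 1): Phytoplankton, Benthic Algae, Detritus.
Phytoplankton → Polychaete Worm → Striped Killifish → Osprey gives Osprey level 4.
No species has a prey at level 4, so no species reaches level 5.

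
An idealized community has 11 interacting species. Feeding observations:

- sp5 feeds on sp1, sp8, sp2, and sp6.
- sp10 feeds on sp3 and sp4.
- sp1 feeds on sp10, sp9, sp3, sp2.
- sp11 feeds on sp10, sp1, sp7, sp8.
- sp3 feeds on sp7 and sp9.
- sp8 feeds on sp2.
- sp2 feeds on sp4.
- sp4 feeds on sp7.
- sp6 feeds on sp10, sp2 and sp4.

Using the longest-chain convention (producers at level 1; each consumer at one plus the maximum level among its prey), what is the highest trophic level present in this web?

5

Producers (level 1): sp7, sp9.
sp7 → sp4 → sp2 → sp8 → sp11 gives sp11 level 5.
No species has a prey at level 5, so no species reaches level 6.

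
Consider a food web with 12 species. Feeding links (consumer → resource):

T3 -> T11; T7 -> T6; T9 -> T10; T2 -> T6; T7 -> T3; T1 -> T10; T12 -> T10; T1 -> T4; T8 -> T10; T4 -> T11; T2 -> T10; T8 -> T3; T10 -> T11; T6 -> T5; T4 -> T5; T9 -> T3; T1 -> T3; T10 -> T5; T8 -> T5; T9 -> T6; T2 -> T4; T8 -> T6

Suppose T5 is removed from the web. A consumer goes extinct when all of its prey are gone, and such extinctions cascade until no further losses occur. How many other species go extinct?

1

Remove T5.
Round 1: T6 (all prey gone) → extinct.
No further losses. Total secondary extinctions: 1.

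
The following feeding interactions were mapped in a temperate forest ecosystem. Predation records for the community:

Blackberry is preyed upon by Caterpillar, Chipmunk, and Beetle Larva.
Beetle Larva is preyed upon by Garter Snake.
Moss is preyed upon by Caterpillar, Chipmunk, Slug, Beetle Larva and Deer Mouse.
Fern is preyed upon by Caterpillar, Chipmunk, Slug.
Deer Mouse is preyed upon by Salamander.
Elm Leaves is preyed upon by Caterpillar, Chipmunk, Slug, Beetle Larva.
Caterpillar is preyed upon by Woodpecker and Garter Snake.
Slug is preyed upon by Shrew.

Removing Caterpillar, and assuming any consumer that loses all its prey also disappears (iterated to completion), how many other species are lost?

Remove Caterpillar.
Round 1: Woodpecker (all prey gone) → extinct.
No further losses. Total secondary extinctions: 1.

1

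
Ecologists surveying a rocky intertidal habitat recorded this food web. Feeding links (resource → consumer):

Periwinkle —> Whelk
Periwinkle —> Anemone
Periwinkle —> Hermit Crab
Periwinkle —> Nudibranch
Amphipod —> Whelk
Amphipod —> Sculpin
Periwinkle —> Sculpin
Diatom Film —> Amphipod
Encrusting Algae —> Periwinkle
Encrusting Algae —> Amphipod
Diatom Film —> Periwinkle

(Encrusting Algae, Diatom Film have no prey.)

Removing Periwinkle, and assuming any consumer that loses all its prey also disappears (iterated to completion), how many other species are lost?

Remove Periwinkle.
Round 1: Hermit Crab (all prey gone), Anemone (all prey gone), Nudibranch (all prey gone) → extinct.
No further losses. Total secondary extinctions: 3.

3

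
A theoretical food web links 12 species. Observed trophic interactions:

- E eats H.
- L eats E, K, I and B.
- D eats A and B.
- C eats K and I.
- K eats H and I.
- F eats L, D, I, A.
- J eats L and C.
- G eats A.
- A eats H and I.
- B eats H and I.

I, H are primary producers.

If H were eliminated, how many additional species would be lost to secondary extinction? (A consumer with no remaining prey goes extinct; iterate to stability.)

1

Remove H.
Round 1: E (all prey gone) → extinct.
No further losses. Total secondary extinctions: 1.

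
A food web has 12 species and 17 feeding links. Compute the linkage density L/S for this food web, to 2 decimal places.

There are L = 17 links among S = 12 species.
L/S = 17/12 = 1.4167 ≈ 1.42.

L/S = 1.42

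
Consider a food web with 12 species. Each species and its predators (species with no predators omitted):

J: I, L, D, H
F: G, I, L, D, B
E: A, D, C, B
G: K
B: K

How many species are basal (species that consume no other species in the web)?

3

Basal species (no prey listed): J, E, F.
Count: 3.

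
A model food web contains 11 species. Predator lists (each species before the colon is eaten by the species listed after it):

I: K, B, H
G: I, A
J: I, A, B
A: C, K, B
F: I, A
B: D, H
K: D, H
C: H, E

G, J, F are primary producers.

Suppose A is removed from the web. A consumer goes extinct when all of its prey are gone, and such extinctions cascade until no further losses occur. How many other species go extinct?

2

Remove A.
Round 1: C (all prey gone) → extinct.
Round 2: E (all prey gone) → extinct.
No further losses. Total secondary extinctions: 2.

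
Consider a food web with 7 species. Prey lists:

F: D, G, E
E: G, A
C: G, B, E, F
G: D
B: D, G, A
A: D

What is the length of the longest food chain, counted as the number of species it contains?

5 species

One longest chain: D → G → E → F → C.
It has 5 species and 4 links.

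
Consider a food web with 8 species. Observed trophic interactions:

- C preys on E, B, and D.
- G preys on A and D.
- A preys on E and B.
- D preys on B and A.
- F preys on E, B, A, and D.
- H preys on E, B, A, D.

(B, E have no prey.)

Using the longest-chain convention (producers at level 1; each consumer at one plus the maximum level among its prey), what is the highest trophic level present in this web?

Producers (level 1): B, E.
B → A → D → C gives C level 4.
No species has a prey at level 4, so no species reaches level 5.

4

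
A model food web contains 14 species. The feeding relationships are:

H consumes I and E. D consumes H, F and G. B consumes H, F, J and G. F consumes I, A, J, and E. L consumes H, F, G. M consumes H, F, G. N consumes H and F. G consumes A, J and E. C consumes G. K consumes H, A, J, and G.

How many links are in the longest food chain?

One longest chain: I → H → D.
It has 3 species and 2 links.

2 links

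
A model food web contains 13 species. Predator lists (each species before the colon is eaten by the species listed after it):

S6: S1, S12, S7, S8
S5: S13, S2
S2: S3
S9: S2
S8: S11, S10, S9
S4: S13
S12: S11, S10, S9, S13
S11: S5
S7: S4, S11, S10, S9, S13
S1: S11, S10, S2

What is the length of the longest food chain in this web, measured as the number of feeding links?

5 links

One longest chain: S6 → S1 → S11 → S5 → S2 → S3.
It has 6 species and 5 links.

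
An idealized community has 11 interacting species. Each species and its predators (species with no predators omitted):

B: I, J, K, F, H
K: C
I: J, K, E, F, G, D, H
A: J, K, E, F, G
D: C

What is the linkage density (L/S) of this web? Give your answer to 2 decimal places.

There are L = 19 links among S = 11 species.
L/S = 19/11 = 1.7273 ≈ 1.73.

L/S = 1.73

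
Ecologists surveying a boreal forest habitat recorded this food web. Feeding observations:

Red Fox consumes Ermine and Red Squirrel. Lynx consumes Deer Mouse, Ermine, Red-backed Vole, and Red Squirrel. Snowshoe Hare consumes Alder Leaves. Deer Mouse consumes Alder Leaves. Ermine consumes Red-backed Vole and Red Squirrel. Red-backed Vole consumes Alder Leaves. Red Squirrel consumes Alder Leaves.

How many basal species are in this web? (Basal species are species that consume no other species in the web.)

Basal species (no prey listed): Alder Leaves.
Count: 1.

1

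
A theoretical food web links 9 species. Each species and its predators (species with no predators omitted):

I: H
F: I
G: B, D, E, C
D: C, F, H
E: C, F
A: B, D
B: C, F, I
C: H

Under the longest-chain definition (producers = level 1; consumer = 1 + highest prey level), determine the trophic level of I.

Trophic level 4

G is a producer → level 1.
B eats G (level 1); other prey at levels: A 1 → level 2.
F eats B (level 2); other prey at levels: D 2, E 2 → level 3.
I eats F (level 3); other prey at levels: B 2 → level 4.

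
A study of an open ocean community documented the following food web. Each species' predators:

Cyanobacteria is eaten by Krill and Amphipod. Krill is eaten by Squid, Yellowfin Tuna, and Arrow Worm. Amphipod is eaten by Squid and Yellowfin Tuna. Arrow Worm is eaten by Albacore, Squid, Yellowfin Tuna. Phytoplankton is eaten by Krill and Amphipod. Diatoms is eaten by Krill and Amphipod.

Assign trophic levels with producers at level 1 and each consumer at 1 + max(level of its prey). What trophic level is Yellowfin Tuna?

Trophic level 4

Phytoplankton is a producer → level 1.
Krill eats Phytoplankton (level 1); other prey at levels: Cyanobacteria 1, Diatoms 1 → level 2.
Arrow Worm eats Krill → level 3.
Yellowfin Tuna eats Arrow Worm (level 3); other prey at levels: Krill 2, Amphipod 2 → level 4.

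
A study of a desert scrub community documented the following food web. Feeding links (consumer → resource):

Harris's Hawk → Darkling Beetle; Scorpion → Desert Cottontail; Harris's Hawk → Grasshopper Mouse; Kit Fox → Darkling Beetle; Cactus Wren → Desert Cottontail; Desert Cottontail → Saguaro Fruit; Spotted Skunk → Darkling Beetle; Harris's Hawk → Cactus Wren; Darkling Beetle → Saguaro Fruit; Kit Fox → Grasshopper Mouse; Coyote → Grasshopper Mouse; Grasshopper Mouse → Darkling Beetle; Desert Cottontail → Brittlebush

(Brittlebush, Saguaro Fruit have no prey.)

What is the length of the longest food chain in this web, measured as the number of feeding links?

3 links

One longest chain: Brittlebush → Desert Cottontail → Cactus Wren → Harris's Hawk.
It has 4 species and 3 links.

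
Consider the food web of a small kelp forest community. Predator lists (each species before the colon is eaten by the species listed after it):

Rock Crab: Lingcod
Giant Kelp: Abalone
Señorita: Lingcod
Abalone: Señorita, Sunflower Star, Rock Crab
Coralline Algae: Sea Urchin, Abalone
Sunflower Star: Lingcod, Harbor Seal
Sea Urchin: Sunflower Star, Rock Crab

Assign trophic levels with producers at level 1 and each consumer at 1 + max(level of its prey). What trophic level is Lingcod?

Giant Kelp is a producer → level 1.
Abalone eats Giant Kelp (level 1); other prey at levels: Coralline Algae 1 → level 2.
Señorita eats Abalone → level 3.
Lingcod eats Señorita (level 3); other prey at levels: Sunflower Star 3, Rock Crab 3 → level 4.

Trophic level 4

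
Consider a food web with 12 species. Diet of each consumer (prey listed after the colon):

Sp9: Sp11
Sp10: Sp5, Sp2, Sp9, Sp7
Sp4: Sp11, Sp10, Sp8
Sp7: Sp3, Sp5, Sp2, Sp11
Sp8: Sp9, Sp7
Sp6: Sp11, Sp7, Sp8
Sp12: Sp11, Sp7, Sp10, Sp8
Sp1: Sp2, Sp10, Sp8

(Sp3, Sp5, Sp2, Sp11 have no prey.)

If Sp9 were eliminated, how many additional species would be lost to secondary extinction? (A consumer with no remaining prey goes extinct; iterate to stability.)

Remove Sp9.
Every predator of it retains at least one other prey: Sp10 still has Sp5, Sp2, Sp7; Sp8 still has Sp7.
No consumer loses all prey, so no secondary extinctions occur.

0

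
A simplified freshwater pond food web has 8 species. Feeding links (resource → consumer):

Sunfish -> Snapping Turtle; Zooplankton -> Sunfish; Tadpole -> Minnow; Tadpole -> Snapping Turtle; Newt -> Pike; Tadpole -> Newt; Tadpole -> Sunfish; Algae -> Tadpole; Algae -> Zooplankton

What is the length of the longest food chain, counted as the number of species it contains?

One longest chain: Algae → Tadpole → Newt → Pike.
It has 4 species and 3 links.

4 species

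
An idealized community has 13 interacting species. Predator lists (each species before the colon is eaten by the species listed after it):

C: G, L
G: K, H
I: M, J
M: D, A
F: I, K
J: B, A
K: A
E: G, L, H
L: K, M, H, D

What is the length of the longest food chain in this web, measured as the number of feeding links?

3 links

One longest chain: F → I → M → D.
It has 4 species and 3 links.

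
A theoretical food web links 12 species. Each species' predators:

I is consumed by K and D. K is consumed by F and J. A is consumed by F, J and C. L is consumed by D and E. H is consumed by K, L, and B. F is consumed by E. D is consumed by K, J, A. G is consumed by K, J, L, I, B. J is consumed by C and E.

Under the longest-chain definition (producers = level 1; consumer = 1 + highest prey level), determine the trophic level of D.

G is a producer → level 1.
L eats G (level 1); other prey at levels: H 1 → level 2.
D eats L (level 2); other prey at levels: I 2 → level 3.

Trophic level 3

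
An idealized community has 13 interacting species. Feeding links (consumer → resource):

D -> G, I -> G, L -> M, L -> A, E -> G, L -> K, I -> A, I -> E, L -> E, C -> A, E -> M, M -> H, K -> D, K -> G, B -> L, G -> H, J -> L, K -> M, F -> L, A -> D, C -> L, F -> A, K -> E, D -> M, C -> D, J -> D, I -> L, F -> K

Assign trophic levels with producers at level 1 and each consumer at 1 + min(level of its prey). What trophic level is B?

Trophic level 4

H is a producer → level 1.
M eats H → level 2.
L eats M → level 3.
B eats L → level 4.
No prey of B is below level 3, so 4 is the minimum.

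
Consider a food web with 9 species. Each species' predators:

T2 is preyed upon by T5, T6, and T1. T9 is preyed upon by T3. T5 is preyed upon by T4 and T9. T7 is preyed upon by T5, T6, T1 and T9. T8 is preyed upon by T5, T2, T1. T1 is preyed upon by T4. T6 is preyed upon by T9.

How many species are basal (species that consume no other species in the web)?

Basal species (no prey listed): T7, T8.
Count: 2.

2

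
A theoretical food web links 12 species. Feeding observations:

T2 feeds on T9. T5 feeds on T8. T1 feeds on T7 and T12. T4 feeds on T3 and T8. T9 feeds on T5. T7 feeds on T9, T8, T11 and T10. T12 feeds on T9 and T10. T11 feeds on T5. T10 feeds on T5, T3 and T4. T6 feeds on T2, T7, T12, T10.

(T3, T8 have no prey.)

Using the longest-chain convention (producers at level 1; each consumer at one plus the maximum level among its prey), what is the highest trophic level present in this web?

5

Producers (level 1): T3, T8.
T8 → T5 → T9 → T7 → T1 gives T1 level 5.
No species has a prey at level 5, so no species reaches level 6.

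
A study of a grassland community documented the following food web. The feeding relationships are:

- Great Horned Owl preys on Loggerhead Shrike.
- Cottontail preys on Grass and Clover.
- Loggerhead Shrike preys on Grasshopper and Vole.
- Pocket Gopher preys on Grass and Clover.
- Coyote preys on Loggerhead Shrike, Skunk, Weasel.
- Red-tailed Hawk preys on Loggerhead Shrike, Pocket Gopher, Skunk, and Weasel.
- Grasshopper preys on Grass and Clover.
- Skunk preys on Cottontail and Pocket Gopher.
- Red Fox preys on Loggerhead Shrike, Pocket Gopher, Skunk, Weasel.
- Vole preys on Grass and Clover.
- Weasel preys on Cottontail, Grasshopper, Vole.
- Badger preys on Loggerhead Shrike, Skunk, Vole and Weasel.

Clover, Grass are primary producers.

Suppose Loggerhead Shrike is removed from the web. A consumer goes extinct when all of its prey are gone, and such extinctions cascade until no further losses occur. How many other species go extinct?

1

Remove Loggerhead Shrike.
Round 1: Great Horned Owl (all prey gone) → extinct.
No further losses. Total secondary extinctions: 1.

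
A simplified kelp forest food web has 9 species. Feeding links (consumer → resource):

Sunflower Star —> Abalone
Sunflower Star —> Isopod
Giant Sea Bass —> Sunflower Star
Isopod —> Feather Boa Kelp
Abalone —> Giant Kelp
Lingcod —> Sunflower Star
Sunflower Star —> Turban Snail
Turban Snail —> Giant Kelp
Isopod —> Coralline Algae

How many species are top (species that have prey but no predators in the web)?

2

Top species (has prey, but nothing eats it): Lingcod, Giant Sea Bass.
Count: 2.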